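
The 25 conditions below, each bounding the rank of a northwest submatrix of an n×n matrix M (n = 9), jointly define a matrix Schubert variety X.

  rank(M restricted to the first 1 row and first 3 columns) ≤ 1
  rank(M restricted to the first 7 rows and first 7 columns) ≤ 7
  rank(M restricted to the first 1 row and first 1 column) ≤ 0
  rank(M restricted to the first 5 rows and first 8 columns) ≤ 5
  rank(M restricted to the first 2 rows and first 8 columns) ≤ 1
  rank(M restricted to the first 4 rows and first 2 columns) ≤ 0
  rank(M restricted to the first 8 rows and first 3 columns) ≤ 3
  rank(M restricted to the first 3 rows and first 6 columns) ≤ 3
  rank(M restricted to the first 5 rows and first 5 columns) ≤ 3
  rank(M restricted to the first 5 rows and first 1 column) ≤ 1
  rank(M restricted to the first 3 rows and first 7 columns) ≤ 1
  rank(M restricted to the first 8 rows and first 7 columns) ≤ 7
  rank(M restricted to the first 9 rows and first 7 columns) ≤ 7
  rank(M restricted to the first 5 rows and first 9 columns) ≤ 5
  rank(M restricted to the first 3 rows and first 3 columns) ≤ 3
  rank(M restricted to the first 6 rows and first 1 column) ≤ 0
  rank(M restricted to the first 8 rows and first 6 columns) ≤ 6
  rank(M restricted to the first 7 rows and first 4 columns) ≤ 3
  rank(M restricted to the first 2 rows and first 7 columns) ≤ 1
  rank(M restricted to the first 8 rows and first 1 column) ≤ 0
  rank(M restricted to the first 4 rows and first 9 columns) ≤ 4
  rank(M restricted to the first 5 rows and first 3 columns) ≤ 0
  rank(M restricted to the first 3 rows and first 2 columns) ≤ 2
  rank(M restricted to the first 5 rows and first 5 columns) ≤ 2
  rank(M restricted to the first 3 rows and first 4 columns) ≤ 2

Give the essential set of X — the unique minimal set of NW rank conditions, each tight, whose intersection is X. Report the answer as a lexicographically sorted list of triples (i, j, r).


Computing R[i][j] = min implied NW-rank bound (n=9, 25 conditions):

  row 1: 0, 0, 0, 1, 1, 1, 1, 1, 1
  row 2: 0, 0, 0, 1, 1, 1, 1, 1, 2
  row 3: 0, 0, 0, 1, 1, 1, 1, 2, 3
  row 4: 0, 0, 0, 1, 2, 2, 2, 3, 4
  row 5: 0, 0, 0, 1, 2, 3, 3, 4, 5
  row 6: 0, 1, 1, 2, 3, 4, 4, 5, 6
  row 7: 0, 1, 2, 3, 4, 5, 5, 6, 7
  row 8: 0, 1, 2, 3, 4, 5, 6, 7, 8
  row 9: 1, 2, 3, 4, 5, 6, 7, 8, 9

reading off 1-entries of Δ²R: w = (4, 9, 8, 5, 6, 2, 3, 7, 1).

Fulton essential set (4 of the 25 Rothe cells):

[(2, 8, 1), (3, 7, 1), (5, 3, 0), (8, 1, 0)]


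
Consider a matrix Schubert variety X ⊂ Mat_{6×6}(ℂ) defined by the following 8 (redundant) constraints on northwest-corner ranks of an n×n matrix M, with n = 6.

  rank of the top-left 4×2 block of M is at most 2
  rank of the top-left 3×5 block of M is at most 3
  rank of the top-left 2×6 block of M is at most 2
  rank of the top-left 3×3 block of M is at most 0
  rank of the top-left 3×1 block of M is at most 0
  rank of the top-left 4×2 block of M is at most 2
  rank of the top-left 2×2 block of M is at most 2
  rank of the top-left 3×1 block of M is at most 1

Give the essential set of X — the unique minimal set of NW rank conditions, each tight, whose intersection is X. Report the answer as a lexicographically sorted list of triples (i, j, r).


Recovering R(i,j) via the rank-extension bound from the 8 conditions:

  i=1: 0, 0, 0, 1, 1, 1
  i=2: 0, 0, 0, 1, 2, 2
  i=3: 0, 0, 0, 1, 2, 3
  i=4: 1, 1, 1, 2, 3, 4
  i=5: 1, 2, 2, 3, 4, 5
  i=6: 1, 2, 3, 4, 5, 6

so w = (4, 5, 6, 1, 2, 3).

ℓ(w)=9; the 1 essential cell (i,j,r):

[(3, 3, 0)]


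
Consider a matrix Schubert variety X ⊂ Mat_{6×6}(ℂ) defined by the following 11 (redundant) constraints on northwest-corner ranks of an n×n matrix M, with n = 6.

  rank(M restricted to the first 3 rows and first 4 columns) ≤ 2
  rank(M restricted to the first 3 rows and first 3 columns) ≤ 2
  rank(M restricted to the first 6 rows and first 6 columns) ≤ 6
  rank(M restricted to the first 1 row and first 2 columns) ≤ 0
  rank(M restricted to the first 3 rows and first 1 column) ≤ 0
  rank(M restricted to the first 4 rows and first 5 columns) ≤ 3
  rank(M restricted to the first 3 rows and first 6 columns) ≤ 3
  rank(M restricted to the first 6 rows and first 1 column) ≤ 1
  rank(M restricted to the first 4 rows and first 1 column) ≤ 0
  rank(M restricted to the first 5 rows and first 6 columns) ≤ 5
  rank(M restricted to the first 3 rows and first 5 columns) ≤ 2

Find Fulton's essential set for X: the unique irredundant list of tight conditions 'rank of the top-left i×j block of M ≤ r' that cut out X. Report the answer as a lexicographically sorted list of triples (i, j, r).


Recovering R(i,j) via the rank-extension bound from the 11 conditions:

  0 | 0 | 1 | 1 | 1 | 1
  0 | 1 | 2 | 2 | 2 | 2
  0 | 1 | 2 | 2 | 2 | 3
  0 | 1 | 2 | 3 | 3 | 4
  1 | 2 | 3 | 4 | 4 | 5
  1 | 2 | 3 | 4 | 5 | 6

second differences of R give the permutation w = (3, 2, 6, 4, 1, 5).

3 SE-corners of the 7-cell Rothe diagram give Ess(w):

[(1, 2, 0), (3, 5, 2), (4, 1, 0)]


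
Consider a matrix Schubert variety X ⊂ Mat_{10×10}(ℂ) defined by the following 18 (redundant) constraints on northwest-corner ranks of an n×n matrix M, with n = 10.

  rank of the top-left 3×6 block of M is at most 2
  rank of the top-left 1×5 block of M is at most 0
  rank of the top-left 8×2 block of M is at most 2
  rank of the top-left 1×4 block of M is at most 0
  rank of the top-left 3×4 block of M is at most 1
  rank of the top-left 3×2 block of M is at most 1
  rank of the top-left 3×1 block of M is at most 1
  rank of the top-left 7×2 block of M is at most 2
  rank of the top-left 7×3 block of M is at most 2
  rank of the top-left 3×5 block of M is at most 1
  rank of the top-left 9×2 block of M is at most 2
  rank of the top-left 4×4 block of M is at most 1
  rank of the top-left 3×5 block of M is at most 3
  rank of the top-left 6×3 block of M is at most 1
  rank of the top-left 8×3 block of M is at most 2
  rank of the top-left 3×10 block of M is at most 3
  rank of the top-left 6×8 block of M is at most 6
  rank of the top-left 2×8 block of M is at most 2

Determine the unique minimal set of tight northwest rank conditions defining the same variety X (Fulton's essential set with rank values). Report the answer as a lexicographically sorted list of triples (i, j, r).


Rank table r_w(10×10) implied by the 18 constraints:

  0 | 0 | 0 | 0 | 0 | 1 | 1 | 1 | 1 | 1
  1 | 1 | 1 | 1 | 1 | 2 | 2 | 2 | 2 | 2
  1 | 1 | 1 | 1 | 1 | 2 | 3 | 3 | 3 | 3
  1 | 1 | 1 | 1 | 2 | 3 | 4 | 4 | 4 | 4
  1 | 1 | 1 | 2 | 3 | 4 | 5 | 5 | 5 | 5
  1 | 1 | 1 | 2 | 3 | 4 | 5 | 6 | 6 | 6
  1 | 2 | 2 | 3 | 4 | 5 | 6 | 7 | 7 | 7
  1 | 2 | 2 | 3 | 4 | 5 | 6 | 7 | 8 | 8
  1 | 2 | 3 | 4 | 5 | 6 | 7 | 8 | 9 | 9
  1 | 2 | 3 | 4 | 5 | 6 | 7 | 8 | 9 | 10

reading off 1-entries of Δ²R: w = (6, 1, 7, 5, 4, 8, 2, 9, 3, 10).

5 SE-corners of the 17-cell Rothe diagram give Ess(w):

[(1, 5, 0), (3, 5, 1), (4, 4, 1), (6, 3, 1), (8, 3, 2)]


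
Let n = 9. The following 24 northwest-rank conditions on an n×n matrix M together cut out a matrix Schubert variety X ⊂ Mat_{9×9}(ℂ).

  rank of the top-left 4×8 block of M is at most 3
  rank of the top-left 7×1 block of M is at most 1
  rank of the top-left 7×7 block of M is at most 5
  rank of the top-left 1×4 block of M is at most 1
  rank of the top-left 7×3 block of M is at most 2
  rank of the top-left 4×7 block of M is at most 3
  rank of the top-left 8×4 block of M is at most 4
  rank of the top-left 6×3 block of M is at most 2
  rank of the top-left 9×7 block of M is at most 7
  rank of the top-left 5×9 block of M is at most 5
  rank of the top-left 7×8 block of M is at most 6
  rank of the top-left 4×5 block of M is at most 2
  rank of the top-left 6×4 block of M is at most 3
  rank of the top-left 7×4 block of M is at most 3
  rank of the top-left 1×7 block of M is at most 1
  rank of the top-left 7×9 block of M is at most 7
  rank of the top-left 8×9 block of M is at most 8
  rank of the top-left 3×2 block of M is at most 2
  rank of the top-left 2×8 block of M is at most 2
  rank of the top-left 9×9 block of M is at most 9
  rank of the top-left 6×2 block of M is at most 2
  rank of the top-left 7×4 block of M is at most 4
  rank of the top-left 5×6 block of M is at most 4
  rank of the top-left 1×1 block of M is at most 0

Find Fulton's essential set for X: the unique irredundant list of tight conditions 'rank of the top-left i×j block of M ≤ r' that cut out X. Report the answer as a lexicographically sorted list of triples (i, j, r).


Computing R[i][j] = min implied NW-rank bound (n=9, 24 conditions):

  row 1: 0  1  1  1  1  1  1  1  1
  row 2: 1  2  2  2  2  2  2  2  2
  row 3: 1  2  2  2  2  3  3  3  3
  row 4: 1  2  2  2  2  3  3  3  4
  row 5: 1  2  2  3  3  4  4  4  5
  row 6: 1  2  2  3  4  5  5  5  6
  row 7: 1  2  2  3  4  5  5  6  7
  row 8: 1  2  3  4  5  6  6  7  8
  row 9: 1  2  3  4  5  6  7  8  9

so w = (2, 1, 6, 9, 4, 5, 8, 3, 7).

Rothe diagram D(w) (13 cells), 5 SE-corners (essential conditions):

[(1, 1, 0), (4, 5, 2), (4, 8, 3), (7, 3, 2), (7, 7, 5)]


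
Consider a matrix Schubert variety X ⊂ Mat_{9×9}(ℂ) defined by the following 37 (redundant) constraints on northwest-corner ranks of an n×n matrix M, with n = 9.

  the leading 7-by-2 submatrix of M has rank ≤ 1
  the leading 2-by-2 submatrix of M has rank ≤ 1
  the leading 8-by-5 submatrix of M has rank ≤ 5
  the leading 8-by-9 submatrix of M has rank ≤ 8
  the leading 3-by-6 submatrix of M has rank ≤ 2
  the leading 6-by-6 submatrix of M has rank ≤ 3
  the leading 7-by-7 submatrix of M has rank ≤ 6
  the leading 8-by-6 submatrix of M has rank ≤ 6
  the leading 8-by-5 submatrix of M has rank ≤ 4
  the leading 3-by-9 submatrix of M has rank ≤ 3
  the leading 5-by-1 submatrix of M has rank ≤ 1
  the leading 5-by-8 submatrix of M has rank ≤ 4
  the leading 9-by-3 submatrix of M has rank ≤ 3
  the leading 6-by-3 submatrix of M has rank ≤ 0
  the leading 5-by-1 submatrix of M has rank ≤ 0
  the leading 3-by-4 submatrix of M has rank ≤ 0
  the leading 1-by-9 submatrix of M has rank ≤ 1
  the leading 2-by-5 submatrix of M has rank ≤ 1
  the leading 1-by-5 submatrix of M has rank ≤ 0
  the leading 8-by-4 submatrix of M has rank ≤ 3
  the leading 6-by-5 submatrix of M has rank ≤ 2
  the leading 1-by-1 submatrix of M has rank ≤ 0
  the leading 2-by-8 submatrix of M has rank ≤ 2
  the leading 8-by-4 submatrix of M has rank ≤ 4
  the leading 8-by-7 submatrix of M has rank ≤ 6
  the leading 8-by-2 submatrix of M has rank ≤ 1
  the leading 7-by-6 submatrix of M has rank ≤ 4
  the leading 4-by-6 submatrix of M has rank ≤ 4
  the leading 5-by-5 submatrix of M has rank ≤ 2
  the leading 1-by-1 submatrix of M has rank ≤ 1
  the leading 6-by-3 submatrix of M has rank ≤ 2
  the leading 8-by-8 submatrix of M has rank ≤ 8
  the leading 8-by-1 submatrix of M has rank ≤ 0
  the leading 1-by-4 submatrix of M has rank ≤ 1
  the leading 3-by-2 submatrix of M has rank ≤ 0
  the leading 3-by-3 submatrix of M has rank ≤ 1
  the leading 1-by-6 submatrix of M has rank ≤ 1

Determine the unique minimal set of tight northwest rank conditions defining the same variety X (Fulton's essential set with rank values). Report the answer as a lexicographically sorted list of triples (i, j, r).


Propagating the 37 rank bounds to every northwest block:

  0, 0, 0, 0, 0, 1, 1, 1, 1
  0, 0, 0, 0, 1, 2, 2, 2, 2
  0, 0, 0, 0, 1, 2, 3, 3, 3
  0, 0, 0, 1, 2, 3, 4, 4, 4
  0, 0, 0, 1, 2, 3, 4, 4, 5
  0, 0, 0, 1, 2, 3, 4, 5, 6
  0, 1, 1, 2, 3, 4, 5, 6, 7
  0, 1, 2, 3, 4, 5, 6, 7, 8
  1, 2, 3, 4, 5, 6, 7, 8, 9

hence w(1..9) = (6, 5, 7, 4, 9, 8, 2, 3, 1).

5 SE-corners of the 25-cell Rothe diagram give Ess(w):

[(1, 5, 0), (3, 4, 0), (5, 8, 4), (6, 3, 0), (8, 1, 0)]


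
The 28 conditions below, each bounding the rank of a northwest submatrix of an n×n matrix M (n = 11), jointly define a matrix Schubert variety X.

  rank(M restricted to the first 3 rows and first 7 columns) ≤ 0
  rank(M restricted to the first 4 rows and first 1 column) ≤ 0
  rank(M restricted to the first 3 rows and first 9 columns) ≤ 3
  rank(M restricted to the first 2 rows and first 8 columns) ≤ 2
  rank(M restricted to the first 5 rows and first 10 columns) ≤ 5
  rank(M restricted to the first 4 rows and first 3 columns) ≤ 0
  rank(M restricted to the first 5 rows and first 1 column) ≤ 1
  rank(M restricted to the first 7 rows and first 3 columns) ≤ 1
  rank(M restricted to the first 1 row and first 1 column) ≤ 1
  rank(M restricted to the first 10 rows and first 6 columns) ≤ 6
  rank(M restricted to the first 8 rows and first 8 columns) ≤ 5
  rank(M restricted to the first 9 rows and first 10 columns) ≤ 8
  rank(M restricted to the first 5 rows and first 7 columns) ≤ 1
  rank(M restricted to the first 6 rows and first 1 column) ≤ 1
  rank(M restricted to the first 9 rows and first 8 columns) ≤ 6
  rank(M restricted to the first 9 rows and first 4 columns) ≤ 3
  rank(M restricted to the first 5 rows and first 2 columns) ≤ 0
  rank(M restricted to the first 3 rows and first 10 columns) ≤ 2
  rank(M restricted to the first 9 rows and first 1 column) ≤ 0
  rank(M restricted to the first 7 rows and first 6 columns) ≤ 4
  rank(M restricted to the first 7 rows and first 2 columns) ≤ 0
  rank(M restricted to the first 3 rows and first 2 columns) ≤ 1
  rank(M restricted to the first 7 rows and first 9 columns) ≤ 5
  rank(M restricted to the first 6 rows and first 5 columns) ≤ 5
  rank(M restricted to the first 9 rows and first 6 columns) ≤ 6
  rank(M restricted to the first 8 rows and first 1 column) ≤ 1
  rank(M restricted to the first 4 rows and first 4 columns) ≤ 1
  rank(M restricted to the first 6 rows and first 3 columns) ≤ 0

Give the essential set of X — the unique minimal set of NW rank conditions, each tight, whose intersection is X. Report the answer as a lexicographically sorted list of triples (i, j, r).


Rank table r_w(11×11) implied by the 28 constraints:

  i=1: 0  0  0  0  0  0  0  1  1  1  1
  i=2: 0  0  0  0  0  0  0  1  2  2  2
  i=3: 0  0  0  0  0  0  0  1  2  2  3
  i=4: 0  0  0  1  1  1  1  2  3  3  4
  i=5: 0  0  0  1  1  1  1  2  3  4  5
  i=6: 0  0  0  1  2  2  2  3  4  5  6
  i=7: 0  0  1  2  3  3  3  4  5  6  7
  i=8: 0  1  2  3  4  4  4  5  6  7  8
  i=9: 0  1  2  3  4  5  5  6  7  8  9
  i=10: 1  2  3  4  5  6  6  7  8  9  10
  i=11: 1  2  3  4  5  6  7  8  9  10  11

so w = (8, 9, 11, 4, 10, 5, 3, 2, 6, 1, 7).

ℓ(w)=38; the 6 essential cells (i,j,r):

[(3, 7, 0), (3, 10, 2), (5, 7, 1), (6, 3, 0), (7, 2, 0), (9, 1, 0)]


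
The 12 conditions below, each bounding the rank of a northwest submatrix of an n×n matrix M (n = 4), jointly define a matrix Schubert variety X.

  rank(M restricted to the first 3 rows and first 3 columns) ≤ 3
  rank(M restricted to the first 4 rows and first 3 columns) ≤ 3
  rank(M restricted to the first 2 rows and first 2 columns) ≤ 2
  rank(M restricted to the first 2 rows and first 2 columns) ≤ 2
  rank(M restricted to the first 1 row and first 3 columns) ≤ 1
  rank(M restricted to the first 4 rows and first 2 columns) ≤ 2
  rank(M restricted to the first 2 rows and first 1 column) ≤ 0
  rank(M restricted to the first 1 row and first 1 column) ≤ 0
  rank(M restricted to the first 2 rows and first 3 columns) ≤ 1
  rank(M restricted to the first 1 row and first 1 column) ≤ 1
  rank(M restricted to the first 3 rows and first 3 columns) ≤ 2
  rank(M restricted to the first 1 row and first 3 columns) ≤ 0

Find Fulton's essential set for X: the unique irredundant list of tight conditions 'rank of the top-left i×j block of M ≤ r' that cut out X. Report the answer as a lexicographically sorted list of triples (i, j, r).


The tightest implied rank at each (i,j), from the 12 conditions:

  0, 0, 0, 1
  0, 1, 1, 2
  1, 2, 2, 3
  1, 2, 3, 4

reading off 1-entries of Δ²R: w = (4, 2, 1, 3).

2 SE-corners of the 4-cell Rothe diagram give Ess(w):

[(1, 3, 0), (2, 1, 0)]


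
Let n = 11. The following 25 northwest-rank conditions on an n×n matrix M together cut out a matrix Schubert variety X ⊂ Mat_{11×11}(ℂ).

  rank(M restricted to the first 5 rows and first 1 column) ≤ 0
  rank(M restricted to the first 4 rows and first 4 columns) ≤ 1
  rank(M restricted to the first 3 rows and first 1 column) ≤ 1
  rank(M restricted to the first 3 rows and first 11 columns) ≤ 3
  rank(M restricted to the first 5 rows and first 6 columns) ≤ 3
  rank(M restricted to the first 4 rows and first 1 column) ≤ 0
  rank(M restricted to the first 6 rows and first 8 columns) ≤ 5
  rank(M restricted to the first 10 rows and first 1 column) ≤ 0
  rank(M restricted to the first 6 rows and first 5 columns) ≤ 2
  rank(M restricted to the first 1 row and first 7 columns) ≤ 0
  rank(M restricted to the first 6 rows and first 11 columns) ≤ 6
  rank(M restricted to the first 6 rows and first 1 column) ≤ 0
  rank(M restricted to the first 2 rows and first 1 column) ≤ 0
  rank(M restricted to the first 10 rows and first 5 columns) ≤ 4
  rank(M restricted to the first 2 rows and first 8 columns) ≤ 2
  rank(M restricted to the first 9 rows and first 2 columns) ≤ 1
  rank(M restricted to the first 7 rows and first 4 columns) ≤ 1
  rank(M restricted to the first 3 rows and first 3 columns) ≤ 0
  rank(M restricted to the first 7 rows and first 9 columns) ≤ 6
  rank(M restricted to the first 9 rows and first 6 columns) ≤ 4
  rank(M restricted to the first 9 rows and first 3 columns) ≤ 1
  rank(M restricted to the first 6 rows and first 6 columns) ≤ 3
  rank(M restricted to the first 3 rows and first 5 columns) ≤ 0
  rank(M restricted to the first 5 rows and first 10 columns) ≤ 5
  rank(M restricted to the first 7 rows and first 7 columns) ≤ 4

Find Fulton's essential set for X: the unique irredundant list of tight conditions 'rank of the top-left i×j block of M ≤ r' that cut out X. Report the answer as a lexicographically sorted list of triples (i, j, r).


The tightest implied rank at each (i,j), from the 25 conditions:

  i=1: 0  0  0  0  0  0  0  1  1  1  1
  i=2: 0  0  0  0  0  1  1  2  2  2  2
  i=3: 0  0  0  0  0  1  2  3  3  3  3
  i=4: 0  1  1  1  1  2  3  4  4  4  4
  i=5: 0  1  1  1  2  3  4  5  5  5  5
  i=6: 0  1  1  1  2  3  4  5  6  6  6
  i=7: 0  1  1  1  2  3  4  5  6  7  7
  i=8: 0  1  1  2  3  4  5  6  7  8  8
  i=9: 0  1  1  2  3  4  5  6  7  8  9
  i=10: 0  1  2  3  4  5  6  7  8  9  10
  i=11: 1  2  3  4  5  6  7  8  9  10  11

giving w = (8, 6, 7, 2, 5, 9, 10, 4, 11, 3, 1) via Δ²R.

5 SE-corners of the 32-cell Rothe diagram give Ess(w):

[(1, 7, 0), (3, 5, 0), (7, 4, 1), (9, 3, 1), (10, 1, 0)]


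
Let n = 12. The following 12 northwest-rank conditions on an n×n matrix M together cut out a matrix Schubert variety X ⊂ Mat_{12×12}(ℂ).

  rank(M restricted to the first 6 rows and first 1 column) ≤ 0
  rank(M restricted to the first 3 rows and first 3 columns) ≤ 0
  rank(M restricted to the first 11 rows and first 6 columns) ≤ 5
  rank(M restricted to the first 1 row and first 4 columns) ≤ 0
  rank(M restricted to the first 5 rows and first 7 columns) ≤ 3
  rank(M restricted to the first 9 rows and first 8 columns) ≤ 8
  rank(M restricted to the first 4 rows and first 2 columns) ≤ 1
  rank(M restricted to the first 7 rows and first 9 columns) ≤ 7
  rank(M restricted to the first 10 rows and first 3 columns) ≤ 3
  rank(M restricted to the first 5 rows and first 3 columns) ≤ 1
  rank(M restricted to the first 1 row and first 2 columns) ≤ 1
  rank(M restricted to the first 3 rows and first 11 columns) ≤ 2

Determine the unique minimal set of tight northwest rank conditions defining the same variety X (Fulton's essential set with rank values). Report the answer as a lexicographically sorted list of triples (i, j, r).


Recovering R(i,j) via the rank-extension bound from the 12 conditions:

  0, 0, 0, 0, 1, 1, 1, 1, 1, 1, 1, 1
  0, 0, 0, 1, 2, 2, 2, 2, 2, 2, 2, 2
  0, 0, 0, 1, 2, 2, 2, 2, 2, 2, 2, 3
  0, 1, 1, 2, 3, 3, 3, 3, 3, 3, 3, 4
  0, 1, 1, 2, 3, 3, 3, 4, 4, 4, 4, 5
  0, 1, 2, 3, 4, 4, 4, 5, 5, 5, 5, 6
  1, 2, 3, 4, 5, 5, 5, 6, 6, 6, 6, 7
  1, 2, 3, 4, 5, 5, 6, 7, 7, 7, 7, 8
  1, 2, 3, 4, 5, 5, 6, 7, 8, 8, 8, 9
  1, 2, 3, 4, 5, 5, 6, 7, 8, 9, 9, 10
  1, 2, 3, 4, 5, 5, 6, 7, 8, 9, 10, 11
  1, 2, 3, 4, 5, 6, 7, 8, 9, 10, 11, 12

reading off 1-entries of Δ²R: w = (5, 4, 12, 2, 8, 3, 1, 7, 9, 10, 11, 6).

|D(w)|=26, |Ess(w)|=7:

[(1, 4, 0), (3, 3, 0), (3, 11, 2), (5, 3, 1), (5, 7, 3), (6, 1, 0), (11, 6, 5)]


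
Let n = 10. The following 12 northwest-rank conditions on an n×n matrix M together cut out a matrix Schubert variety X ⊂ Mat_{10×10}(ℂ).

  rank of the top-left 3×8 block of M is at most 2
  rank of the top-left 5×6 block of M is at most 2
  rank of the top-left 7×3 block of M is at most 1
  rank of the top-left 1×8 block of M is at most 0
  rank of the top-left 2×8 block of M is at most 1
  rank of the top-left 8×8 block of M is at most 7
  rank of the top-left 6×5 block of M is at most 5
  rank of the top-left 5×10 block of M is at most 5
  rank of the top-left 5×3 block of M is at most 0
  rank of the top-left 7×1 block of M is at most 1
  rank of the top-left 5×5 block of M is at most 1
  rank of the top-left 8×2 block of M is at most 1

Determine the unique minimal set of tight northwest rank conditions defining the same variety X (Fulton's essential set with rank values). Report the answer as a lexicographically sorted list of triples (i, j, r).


Reconstructing r_w from the 12 given conditions:

  0  0  0  0  0  0  0  0  1  1
  0  0  0  1  1  1  1  1  2  2
  0  0  0  1  1  2  2  2  3  3
  0  0  0  1  1  2  3  3  4  4
  0  0  0  1  1  2  3  4  5  5
  1  1  1  2  2  3  4  5  6  6
  1  1  1  2  3  4  5  6  7  7
  1  1  2  3  4  5  6  7  8  8
  1  2  3  4  5  6  7  8  9  9
  1  2  3  4  5  6  7  8  9  10

hence w(1..10) = (9, 4, 6, 7, 8, 1, 5, 3, 2, 10).

Rothe diagram D(w) (26 cells), 5 SE-corners (essential conditions):

[(1, 8, 0), (5, 3, 0), (5, 5, 1), (7, 3, 1), (8, 2, 1)]


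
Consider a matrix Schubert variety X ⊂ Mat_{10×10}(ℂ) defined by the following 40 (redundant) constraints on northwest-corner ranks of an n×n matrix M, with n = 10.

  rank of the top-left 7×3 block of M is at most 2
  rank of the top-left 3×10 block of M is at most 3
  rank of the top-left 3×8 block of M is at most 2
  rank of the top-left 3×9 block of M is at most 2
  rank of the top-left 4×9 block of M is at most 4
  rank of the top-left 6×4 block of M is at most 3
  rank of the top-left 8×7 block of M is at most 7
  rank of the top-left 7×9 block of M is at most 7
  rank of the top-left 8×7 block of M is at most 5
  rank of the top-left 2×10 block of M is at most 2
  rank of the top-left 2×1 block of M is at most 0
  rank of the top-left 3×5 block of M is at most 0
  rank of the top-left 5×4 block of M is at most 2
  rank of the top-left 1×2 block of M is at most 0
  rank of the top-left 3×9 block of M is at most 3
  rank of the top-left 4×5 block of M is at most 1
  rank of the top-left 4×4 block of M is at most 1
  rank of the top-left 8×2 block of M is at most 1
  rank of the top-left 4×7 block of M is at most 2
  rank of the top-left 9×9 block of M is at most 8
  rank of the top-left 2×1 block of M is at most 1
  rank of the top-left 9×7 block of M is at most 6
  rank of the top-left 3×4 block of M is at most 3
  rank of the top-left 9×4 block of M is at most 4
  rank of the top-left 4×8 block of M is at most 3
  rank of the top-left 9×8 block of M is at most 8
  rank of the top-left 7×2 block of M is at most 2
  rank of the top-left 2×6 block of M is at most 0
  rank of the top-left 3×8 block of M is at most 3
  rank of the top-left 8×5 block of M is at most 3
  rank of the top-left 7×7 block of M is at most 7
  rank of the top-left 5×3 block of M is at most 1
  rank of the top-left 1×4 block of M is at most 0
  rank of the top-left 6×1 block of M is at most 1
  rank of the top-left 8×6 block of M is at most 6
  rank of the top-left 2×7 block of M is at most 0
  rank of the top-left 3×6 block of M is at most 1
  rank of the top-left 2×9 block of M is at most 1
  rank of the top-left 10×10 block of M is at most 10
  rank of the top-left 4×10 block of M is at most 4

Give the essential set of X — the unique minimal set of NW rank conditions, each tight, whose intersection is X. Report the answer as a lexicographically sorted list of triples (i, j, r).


The tightest implied rank at each (i,j), from the 40 conditions:

  i=1: 0  0  0  0  0  0  0  1  1  1
  i=2: 0  0  0  0  0  0  0  1  1  2
  i=3: 0  0  0  0  0  1  1  2  2  3
  i=4: 1  1  1  1  1  2  2  3  3  4
  i=5: 1  1  1  2  2  3  3  4  4  5
  i=6: 1  1  2  3  3  4  4  5  5  6
  i=7: 1  1  2  3  3  4  5  6  6  7
  i=8: 1  1  2  3  3  4  5  6  7  8
  i=9: 1  2  3  4  4  5  6  7  8  9
  i=10: 1  2  3  4  5  6  7  8  9  10

giving w = (8, 10, 6, 1, 4, 3, 7, 9, 2, 5) via Δ²R.

D(w) has 27 cells with 6 SE-corners; essential set:

[(2, 7, 0), (2, 9, 1), (3, 5, 0), (5, 3, 1), (8, 2, 1), (8, 5, 3)]


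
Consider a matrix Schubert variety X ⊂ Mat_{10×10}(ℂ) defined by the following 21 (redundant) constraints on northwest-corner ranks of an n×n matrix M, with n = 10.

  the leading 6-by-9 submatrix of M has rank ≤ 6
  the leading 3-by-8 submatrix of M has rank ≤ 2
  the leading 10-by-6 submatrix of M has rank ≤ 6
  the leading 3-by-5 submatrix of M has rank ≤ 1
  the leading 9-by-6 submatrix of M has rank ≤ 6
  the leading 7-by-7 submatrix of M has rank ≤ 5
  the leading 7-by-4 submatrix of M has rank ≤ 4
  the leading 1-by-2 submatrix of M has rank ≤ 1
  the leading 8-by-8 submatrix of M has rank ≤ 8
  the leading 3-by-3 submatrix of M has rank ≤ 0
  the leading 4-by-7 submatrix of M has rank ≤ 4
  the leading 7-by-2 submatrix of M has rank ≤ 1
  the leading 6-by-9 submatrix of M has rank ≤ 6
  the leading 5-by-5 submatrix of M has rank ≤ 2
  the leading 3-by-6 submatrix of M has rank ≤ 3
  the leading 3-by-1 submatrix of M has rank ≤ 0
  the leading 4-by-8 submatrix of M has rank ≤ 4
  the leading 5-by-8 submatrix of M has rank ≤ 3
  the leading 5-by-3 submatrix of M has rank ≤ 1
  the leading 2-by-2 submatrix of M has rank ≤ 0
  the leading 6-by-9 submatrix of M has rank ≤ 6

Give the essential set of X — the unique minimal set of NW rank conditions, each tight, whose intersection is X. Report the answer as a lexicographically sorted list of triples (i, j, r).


The tightest implied rank at each (i,j), from the 21 conditions:

  R[1]: 0, 0, 0, 1, 1, 1, 1, 1, 1, 1
  R[2]: 0, 0, 0, 1, 1, 2, 2, 2, 2, 2
  R[3]: 0, 0, 0, 1, 1, 2, 2, 2, 3, 3
  R[4]: 1, 1, 1, 2, 2, 3, 3, 3, 4, 4
  R[5]: 1, 1, 1, 2, 2, 3, 3, 3, 4, 5
  R[6]: 1, 1, 2, 3, 3, 4, 4, 4, 5, 6
  R[7]: 1, 1, 2, 3, 4, 5, 5, 5, 6, 7
  R[8]: 1, 2, 3, 4, 5, 6, 6, 6, 7, 8
  R[9]: 1, 2, 3, 4, 5, 6, 7, 7, 8, 9
  R[10]: 1, 2, 3, 4, 5, 6, 7, 8, 9, 10

hence w(1..10) = (4, 6, 9, 1, 10, 3, 5, 2, 7, 8).

ℓ(w)=20; the 7 essential cells (i,j,r):

[(3, 3, 0), (3, 5, 1), (3, 8, 2), (5, 3, 1), (5, 5, 2), (5, 8, 3), (7, 2, 1)]


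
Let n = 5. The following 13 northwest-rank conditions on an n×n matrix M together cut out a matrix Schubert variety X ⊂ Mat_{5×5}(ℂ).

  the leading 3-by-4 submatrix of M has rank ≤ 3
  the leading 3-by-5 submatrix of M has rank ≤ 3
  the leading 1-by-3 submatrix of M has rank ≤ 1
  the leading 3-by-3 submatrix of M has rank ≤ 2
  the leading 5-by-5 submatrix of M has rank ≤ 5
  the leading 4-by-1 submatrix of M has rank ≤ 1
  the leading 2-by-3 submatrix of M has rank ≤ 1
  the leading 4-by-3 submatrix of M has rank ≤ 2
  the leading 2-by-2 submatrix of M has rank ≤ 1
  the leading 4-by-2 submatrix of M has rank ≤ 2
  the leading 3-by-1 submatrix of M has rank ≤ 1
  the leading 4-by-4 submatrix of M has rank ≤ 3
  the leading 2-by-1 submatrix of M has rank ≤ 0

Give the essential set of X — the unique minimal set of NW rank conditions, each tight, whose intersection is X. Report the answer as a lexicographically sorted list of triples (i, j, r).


Computing R[i][j] = min implied NW-rank bound (n=5, 13 conditions):

  0 | 1 | 1 | 1 | 1
  0 | 1 | 1 | 2 | 2
  1 | 2 | 2 | 3 | 3
  1 | 2 | 2 | 3 | 4
  1 | 2 | 3 | 4 | 5

hence w(1..5) = (2, 4, 1, 5, 3).

Rothe diagram D(w) (4 cells), 3 SE-corners (essential conditions):

[(2, 1, 0), (2, 3, 1), (4, 3, 2)]


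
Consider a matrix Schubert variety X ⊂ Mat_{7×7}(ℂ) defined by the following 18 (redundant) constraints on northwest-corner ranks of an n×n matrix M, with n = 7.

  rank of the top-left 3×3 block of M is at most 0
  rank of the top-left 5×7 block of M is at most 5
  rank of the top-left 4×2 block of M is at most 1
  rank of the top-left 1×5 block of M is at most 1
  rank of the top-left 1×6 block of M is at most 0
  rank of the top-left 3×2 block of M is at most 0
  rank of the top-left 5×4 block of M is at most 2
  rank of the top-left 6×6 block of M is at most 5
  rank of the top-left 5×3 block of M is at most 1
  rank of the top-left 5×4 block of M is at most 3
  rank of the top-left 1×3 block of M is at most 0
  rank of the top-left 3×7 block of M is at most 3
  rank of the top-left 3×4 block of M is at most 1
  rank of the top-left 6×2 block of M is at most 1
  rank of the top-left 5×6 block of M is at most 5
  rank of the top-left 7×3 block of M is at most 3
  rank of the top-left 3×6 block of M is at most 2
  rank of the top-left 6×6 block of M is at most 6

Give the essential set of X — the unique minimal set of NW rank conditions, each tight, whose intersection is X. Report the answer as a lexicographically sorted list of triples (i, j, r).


Propagating the 18 rank bounds to every northwest block:

  0 0 0 0 0 0 1
  0 0 0 1 1 1 2
  0 0 0 1 2 2 3
  1 1 1 2 3 3 4
  1 1 1 2 3 4 5
  1 1 2 3 4 5 6
  1 2 3 4 5 6 7

reading off 1-entries of Δ²R: w = (7, 4, 5, 1, 6, 3, 2).

ℓ(w)=15; the 4 essential cells (i,j,r):

[(1, 6, 0), (3, 3, 0), (5, 3, 1), (6, 2, 1)]


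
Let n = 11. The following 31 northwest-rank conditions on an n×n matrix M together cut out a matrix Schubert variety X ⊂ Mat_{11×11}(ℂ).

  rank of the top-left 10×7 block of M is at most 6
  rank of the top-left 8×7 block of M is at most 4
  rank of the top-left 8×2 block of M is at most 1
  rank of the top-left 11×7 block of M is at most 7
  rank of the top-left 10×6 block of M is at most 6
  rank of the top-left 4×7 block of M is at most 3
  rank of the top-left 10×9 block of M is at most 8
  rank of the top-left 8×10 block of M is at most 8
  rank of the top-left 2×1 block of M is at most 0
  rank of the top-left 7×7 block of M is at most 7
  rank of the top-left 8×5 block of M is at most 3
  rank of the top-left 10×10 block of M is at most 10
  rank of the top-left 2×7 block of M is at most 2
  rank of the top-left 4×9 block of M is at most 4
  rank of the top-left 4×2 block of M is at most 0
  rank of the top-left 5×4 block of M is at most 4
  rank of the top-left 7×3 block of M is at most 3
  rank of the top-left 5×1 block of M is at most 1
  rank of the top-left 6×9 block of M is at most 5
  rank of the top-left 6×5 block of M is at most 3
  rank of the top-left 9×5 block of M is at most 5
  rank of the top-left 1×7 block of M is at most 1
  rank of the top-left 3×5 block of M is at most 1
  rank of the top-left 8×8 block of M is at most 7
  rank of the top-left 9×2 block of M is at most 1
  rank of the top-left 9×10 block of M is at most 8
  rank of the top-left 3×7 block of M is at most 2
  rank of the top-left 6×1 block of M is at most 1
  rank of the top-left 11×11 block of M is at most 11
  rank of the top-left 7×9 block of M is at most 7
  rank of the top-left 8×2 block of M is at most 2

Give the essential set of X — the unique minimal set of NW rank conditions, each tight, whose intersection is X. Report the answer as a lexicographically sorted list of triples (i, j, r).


Propagating the 31 rank bounds to every northwest block:

  0, 0, 1, 1, 1, 1, 1, 1, 1, 1, 1
  0, 0, 1, 1, 1, 2, 2, 2, 2, 2, 2
  0, 0, 1, 1, 1, 2, 2, 3, 3, 3, 3
  0, 0, 1, 2, 2, 3, 3, 4, 4, 4, 4
  1, 1, 2, 3, 3, 4, 4, 5, 5, 5, 5
  1, 1, 2, 3, 3, 4, 4, 5, 5, 6, 6
  1, 1, 2, 3, 3, 4, 4, 5, 6, 7, 7
  1, 1, 2, 3, 3, 4, 4, 5, 6, 7, 8
  1, 1, 2, 3, 4, 5, 5, 6, 7, 8, 9
  1, 2, 3, 4, 5, 6, 6, 7, 8, 9, 10
  1, 2, 3, 4, 5, 6, 7, 8, 9, 10, 11

reading off 1-entries of Δ²R: w = (3, 6, 8, 4, 1, 10, 9, 11, 5, 2, 7).

Rothe diagram D(w) (24 cells), 7 SE-corners (essential conditions):

[(3, 5, 1), (3, 7, 2), (4, 2, 0), (6, 9, 5), (8, 5, 3), (8, 7, 4), (9, 2, 1)]


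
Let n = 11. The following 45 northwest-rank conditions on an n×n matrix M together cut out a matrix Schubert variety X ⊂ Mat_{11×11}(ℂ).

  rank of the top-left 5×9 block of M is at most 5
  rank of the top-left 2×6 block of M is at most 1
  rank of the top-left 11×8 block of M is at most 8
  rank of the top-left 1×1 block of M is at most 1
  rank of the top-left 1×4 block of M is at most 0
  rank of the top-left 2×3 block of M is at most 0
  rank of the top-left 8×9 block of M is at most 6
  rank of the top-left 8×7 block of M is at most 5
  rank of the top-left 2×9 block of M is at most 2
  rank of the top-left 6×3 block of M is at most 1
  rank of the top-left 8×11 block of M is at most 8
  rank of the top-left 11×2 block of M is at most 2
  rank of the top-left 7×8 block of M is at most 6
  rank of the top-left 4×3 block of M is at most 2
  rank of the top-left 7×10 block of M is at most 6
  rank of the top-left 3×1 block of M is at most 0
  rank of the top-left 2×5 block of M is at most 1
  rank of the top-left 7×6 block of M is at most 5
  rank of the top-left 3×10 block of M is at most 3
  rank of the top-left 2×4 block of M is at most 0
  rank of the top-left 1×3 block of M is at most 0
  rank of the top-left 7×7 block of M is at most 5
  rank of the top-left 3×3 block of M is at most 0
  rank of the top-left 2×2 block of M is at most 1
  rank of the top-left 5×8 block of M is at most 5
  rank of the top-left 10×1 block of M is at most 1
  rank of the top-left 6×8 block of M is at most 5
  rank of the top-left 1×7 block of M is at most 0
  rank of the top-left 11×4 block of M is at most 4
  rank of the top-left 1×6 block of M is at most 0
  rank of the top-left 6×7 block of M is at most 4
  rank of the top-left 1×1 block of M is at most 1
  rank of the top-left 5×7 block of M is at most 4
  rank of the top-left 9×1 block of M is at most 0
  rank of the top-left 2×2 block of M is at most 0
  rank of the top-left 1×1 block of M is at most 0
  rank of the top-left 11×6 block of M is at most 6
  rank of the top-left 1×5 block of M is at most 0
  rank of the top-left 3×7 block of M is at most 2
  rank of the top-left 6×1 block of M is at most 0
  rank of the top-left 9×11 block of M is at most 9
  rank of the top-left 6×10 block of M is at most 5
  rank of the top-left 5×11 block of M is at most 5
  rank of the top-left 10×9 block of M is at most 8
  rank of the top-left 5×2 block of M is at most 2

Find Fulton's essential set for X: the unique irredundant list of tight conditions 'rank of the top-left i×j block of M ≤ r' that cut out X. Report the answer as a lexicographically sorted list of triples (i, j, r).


Reconstructing r_w from the 45 given conditions:

  0 | 0 | 0 | 0 | 0 | 0 | 0 | 1 | 1 | 1 | 1
  0 | 0 | 0 | 0 | 1 | 1 | 1 | 2 | 2 | 2 | 2
  0 | 0 | 0 | 1 | 2 | 2 | 2 | 3 | 3 | 3 | 3
  0 | 1 | 1 | 2 | 3 | 3 | 3 | 4 | 4 | 4 | 4
  0 | 1 | 1 | 2 | 3 | 4 | 4 | 5 | 5 | 5 | 5
  0 | 1 | 1 | 2 | 3 | 4 | 4 | 5 | 5 | 5 | 6
  0 | 1 | 2 | 3 | 4 | 5 | 5 | 6 | 6 | 6 | 7
  0 | 1 | 2 | 3 | 4 | 5 | 5 | 6 | 6 | 7 | 8
  0 | 1 | 2 | 3 | 4 | 5 | 6 | 7 | 7 | 8 | 9
  1 | 2 | 3 | 4 | 5 | 6 | 7 | 8 | 8 | 9 | 10
  1 | 2 | 3 | 4 | 5 | 6 | 7 | 8 | 9 | 10 | 11

the unique w with this rank table is (8, 5, 4, 2, 6, 11, 3, 10, 7, 1, 9).

D(w) has 27 cells with 9 SE-corners; essential set:

[(1, 7, 0), (2, 4, 0), (3, 3, 0), (6, 3, 1), (6, 7, 4), (6, 10, 5), (8, 7, 5), (8, 9, 6), (9, 1, 0)]


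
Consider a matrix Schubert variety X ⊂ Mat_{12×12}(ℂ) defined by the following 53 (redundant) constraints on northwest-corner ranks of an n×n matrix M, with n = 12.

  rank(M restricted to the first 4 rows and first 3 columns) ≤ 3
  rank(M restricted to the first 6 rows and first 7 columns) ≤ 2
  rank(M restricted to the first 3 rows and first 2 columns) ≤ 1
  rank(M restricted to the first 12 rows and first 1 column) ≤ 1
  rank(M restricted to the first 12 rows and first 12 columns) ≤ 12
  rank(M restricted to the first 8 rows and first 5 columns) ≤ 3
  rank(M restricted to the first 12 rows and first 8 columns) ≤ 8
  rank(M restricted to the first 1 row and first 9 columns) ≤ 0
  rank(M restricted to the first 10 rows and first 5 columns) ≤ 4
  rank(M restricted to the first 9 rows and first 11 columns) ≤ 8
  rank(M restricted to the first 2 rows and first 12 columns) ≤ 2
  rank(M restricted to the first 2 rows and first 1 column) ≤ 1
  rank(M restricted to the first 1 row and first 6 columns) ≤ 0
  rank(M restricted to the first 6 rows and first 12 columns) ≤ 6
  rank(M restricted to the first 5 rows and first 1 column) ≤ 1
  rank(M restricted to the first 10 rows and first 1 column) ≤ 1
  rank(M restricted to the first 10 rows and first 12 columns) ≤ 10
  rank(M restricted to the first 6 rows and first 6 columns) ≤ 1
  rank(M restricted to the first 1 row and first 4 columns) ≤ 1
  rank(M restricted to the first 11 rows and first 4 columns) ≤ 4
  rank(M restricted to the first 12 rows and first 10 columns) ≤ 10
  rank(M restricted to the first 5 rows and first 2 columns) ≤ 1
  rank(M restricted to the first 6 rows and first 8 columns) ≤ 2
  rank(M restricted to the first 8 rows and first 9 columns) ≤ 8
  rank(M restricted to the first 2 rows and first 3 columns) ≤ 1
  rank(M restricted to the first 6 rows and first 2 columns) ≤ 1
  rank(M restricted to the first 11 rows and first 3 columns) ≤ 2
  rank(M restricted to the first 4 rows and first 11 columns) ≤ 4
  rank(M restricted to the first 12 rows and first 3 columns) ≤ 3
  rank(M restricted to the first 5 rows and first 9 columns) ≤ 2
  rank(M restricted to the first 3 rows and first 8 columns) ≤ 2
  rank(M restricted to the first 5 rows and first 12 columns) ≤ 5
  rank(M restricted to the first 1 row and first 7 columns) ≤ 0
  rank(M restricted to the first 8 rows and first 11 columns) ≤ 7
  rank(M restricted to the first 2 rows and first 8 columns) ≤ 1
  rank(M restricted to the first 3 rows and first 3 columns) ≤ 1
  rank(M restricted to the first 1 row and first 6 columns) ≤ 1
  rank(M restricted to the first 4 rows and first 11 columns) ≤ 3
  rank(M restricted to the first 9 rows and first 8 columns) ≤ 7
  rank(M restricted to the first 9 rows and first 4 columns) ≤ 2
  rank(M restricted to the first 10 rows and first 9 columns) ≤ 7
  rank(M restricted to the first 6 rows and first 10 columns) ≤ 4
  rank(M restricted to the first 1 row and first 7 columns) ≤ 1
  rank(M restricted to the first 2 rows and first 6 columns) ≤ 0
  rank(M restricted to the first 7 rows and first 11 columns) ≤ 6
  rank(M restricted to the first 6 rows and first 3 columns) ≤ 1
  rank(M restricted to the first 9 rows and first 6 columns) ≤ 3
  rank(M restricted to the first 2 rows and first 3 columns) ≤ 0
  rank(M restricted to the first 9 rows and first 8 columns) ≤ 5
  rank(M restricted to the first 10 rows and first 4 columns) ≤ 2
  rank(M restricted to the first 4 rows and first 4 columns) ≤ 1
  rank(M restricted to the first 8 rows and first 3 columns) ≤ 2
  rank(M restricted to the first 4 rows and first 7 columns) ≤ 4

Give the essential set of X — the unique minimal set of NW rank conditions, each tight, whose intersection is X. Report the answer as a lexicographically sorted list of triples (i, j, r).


Propagating the 53 rank bounds to every northwest block:

  i=1: 0 0 0 0 0 0 0 0 0 1 1 1
  i=2: 0 0 0 0 0 0 1 1 1 2 2 2
  i=3: 1 1 1 1 1 1 2 2 2 3 3 3
  i=4: 1 1 1 1 1 1 2 2 2 3 3 4
  i=5: 1 1 1 1 1 1 2 2 2 3 4 5
  i=6: 1 1 1 1 1 1 2 2 3 4 5 6
  i=7: 1 2 2 2 2 2 3 3 4 5 6 7
  i=8: 1 2 2 2 3 3 4 4 5 6 7 8
  i=9: 1 2 2 2 3 3 4 5 6 7 8 9
  i=10: 1 2 2 2 3 4 5 6 7 8 9 10
  i=11: 1 2 2 3 4 5 6 7 8 9 10 11
  i=12: 1 2 3 4 5 6 7 8 9 10 11 12

hence w(1..12) = (10, 7, 1, 12, 11, 9, 2, 5, 8, 6, 4, 3).

D(w) has 44 cells with 9 SE-corners; essential set:

[(1, 9, 0), (2, 6, 0), (4, 11, 3), (5, 9, 2), (6, 6, 1), (6, 8, 2), (9, 6, 3), (10, 4, 2), (11, 3, 2)]
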